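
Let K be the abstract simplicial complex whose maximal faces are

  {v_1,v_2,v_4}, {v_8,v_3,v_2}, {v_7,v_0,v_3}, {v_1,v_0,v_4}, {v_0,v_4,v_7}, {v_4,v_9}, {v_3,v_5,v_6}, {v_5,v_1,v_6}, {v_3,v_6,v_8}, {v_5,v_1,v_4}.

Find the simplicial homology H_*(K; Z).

H_0 = Z,  H_1 = Z^2,  H_2 = 0.

K has 10 vertices, 20 edges, 9 triangles.
rank ∂_0 = 0, rank ∂_1 = 9 ⇒ b_0 = 10 − 0 − 9 = 1; all invariant factors of ∂_1 are 1 so no torsion. So H_0 = Z.
rank ∂_1 = 9, rank ∂_2 = 9 ⇒ b_1 = 20 − 9 − 9 = 2; all invariant factors of ∂_2 are 1 so no torsion. So H_1 = Z^2.
rank ∂_2 = 9, rank ∂_3 = 0 ⇒ b_2 = 9 − 9 − 0 = 0. So H_2 = 0.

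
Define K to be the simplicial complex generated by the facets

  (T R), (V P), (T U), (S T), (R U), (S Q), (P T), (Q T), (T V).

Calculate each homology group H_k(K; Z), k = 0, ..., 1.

H_0 ≅ Z,  H_1 ≅ Z^3.

Take the total order P < Q < R < S < T < U < V on the vertex set. Then K (dimension 1) consists of the simplices:

  0-simplices (7): P, Q, R, S, T, U, V
  1-simplices (9): PT, PV, QS, QT, RT, RU, ST, TU, TV

Hence C_0 ≅ Z^7, C_1 ≅ Z^9.

The boundary map ∂_1: C_1 → C_0 maps an edge to its endpoints' difference, ∂[p,q] = q − p. For instance
  ∂TV = V − T.
As a 7×9 matrix over Z this has rank 6, with invariant factors (1,1,1,1,1,1).

Now H_k = ker ∂_k / im ∂_{k+1}, so:

  H_0: rank C_0 − rank ∂_1 = 7 − 6 = 1, and the invariant factors of ∂_1 are all 1, so H_0 = Z.
  H_1: rank ker ∂_1 − rank ∂_2 = (9 − 6) − 0 = 3, and there is no ∂_2, so H_1 = Z^3.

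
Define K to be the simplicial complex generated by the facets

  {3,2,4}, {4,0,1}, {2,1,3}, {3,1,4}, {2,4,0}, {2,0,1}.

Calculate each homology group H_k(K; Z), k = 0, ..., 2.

H_0 ≅ Z,  H_1 = 0,  H_2 ≅ Z.

Take the total order 0 < 1 < 2 < 3 < 4 on the vertex set. Then K (dimension 2) consists of the simplices:

  0-simplices (5): [0], [1], [2], [3], [4]
  1-simplices (9): [0,1], [0,2], [0,4], [1,2], [1,3], [1,4], [2,3], [2,4], [3,4]
  2-simplices (6): [0,1,2], [0,1,4], [0,2,4], [1,2,3], [1,3,4], [2,3,4]

so the chain groups are C_0 ≅ Z^5, C_1 ≅ Z^9, C_2 ≅ Z^6.

Boundary ∂_1: C_1 → C_0 is given by ∂[p,q] = [q] − [p]. For instance
  ∂[0,1] = [1] − [0].
The resulting 5×9 matrix has rank 4, and its Smith normal form has invariant factors (1,1,1,1).

∂_2: C_2 → C_1 sends each 2-simplex [p,q,r] to [q,r] − [p,r] + [p,q]. For instance
  ∂[1,3,4] = [3,4] − [1,4] + [1,3],
  ∂[1,2,3] = [2,3] − [1,3] + [1,2].
As a 9×6 matrix over Z this has rank 5, with invariant factors (1,1,1,1,1).

Now H_k = ker ∂_k / im ∂_{k+1}, so:

  H_0: rank C_0 − rank ∂_1 = 5 − 4 = 1, and the invariant factors of ∂_1 are all 1, so H_0 = Z.
  H_1: rank ker ∂_1 − rank ∂_2 = (9 − 4) − 5 = 0, and the invariant factors of ∂_2 are all 1, so H_1 = 0.
  H_2: rank ker ∂_2 − rank ∂_3 = (6 − 5) − 0 = 1, and there is no ∂_3, so H_2 = Z.

As a check, the Euler characteristic is 5 − 9 + 6 = 2, which agrees with 1 − 0 + 1 = 2.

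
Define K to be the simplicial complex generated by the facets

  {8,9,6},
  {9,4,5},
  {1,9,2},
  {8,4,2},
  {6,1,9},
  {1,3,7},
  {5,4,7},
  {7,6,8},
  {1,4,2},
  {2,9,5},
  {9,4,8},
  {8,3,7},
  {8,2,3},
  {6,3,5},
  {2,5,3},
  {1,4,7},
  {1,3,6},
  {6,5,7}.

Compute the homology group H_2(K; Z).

K has 9 vertices, 27 edges, 18 triangles.
rank ∂_2 = 18, rank ∂_3 = 0 ⇒ b_2 = 18 − 18 − 0 = 0. So H_2 ≅ 0.

H_2 ≅ 0.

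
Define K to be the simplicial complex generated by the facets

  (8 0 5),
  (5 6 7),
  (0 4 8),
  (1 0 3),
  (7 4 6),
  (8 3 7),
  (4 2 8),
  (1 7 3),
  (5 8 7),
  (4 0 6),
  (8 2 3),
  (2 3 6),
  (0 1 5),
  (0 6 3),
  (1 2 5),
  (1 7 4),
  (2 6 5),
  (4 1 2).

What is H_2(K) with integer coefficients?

H_2 ≅ Z.

Order the vertices as 0 < 1 < 2 < 3 < 4 < 5 < 6 < 7 < 8. Listing each simplex with vertices in this order, K has dimension 2 with simplices:

  0-simplices (9): [0], [1], [2], [3], [4], [5], [6], [7], [8]
  1-simplices (27): (27 of them)
  2-simplices (18): [0,1,3], [0,1,5], [0,3,6], [0,4,6], [0,4,8], [0,5,8], [1,2,4], [1,2,5], [1,3,7], [1,4,7], [2,3,6], [2,3,8], [2,4,8], [2,5,6], [3,7,8], [4,6,7], [5,6,7], [5,7,8]

so the chain groups are C_0 ≅ Z^9, C_1 ≅ Z^27, C_2 ≅ Z^18.

Boundary ∂_1: C_1 → C_0 is given by ∂[p,q] = [q] − [p]. For instance
  ∂[0,3] = [3] − [0].
As a 9×27 matrix over Z this has rank 8, with invariant factors (1,1,1,1,1,1,1,1).

∂_2: C_2 → C_1 acts by ∂[p,q,r] = [q,r] − [p,r] + [p,q]. For instance
  ∂[0,1,3] = [1,3] − [0,3] + [0,1],
  ∂[2,3,6] = [3,6] − [2,6] + [2,3].
This gives a 27×18 integer matrix of rank 17; reducing to Smith normal form yields diagonal entries (1,1,1,1,1,1,1,1,1,1,1,1,1,1,1,1,1).

From H_k ≅ ker(∂_k) / im(∂_{k+1}) we obtain:

  H_2: rank ker ∂_2 − rank ∂_3 = (18 − 17) − 0 = 1, and there is no ∂_3, so H_2 ≅ Z.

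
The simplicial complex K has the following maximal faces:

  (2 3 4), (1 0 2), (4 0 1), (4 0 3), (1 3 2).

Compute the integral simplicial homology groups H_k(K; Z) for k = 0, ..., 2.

H_0 = Z,  H_1 = Z,  H_2 = 0.

K has 5 vertices, 10 edges, 5 triangles.
rank ∂_0 = 0, rank ∂_1 = 4 ⇒ b_0 = 5 − 0 − 4 = 1; all invariant factors of ∂_1 are 1 so no torsion. So H_0 ≅ Z.
rank ∂_1 = 4, rank ∂_2 = 5 ⇒ b_1 = 10 − 4 − 5 = 1; all invariant factors of ∂_2 are 1 so no torsion. So H_1 ≅ Z.
rank ∂_2 = 5, rank ∂_3 = 0 ⇒ b_2 = 5 − 5 − 0 = 0. So H_2 ≅ 0.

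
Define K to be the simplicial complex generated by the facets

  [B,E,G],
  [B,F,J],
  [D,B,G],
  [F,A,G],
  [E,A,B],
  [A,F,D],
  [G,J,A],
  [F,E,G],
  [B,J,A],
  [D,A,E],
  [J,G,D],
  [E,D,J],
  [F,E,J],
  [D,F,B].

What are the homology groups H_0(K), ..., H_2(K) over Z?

Fix the vertex order A < B < D < E < F < G < J and write every simplex with vertices in increasing order. Then dim K = 2 and the simplices of K are:

  0-simplices (7): A, B, D, E, F, G, J
  1-simplices (21): AB, AD, AE, AF, AG, AJ, BD, BE, BF, BG, BJ, DE, DF, DG, DJ, EF, EG, EJ, FG, FJ, GJ
  2-simplices (14): ABE, ABJ, ADE, ADF, AFG, AGJ, BDF, BDG, BEG, BFJ, DEJ, DGJ, EFG, EFJ

giving chain groups C_0 ≅ Z^7, C_1 ≅ Z^21, C_2 ≅ Z^14.

∂_1: C_1 → C_0 sends each edge [p,q] (with p < q) to q − p. For instance
  ∂BJ = J − B.
The resulting 7×21 matrix has rank 6, and its Smith normal form has invariant factors (1,1,1,1,1,1).

∂_2: C_2 → C_1 acts by ∂[p,q,r] = [q,r] − [p,r] + [p,q]. For instance
  ∂ADE = DE − AE + AD,
  ∂EFG = FG − EG + EF.
This gives a 21×14 integer matrix of rank 13; reducing to Smith normal form yields diagonal entries (1,1,1,1,1,1,1,1,1,1,1,1,1).

Reading off H_k = ker ∂_k / im ∂_{k+1}:

  H_0: rank C_0 − rank ∂_1 = 7 − 6 = 1, and the invariant factors of ∂_1 are all 1, so H_0 = Z.
  H_1: rank ker ∂_1 − rank ∂_2 = (21 − 6) − 13 = 2, and the invariant factors of ∂_2 are all 1, so H_1 = Z^2.
  H_2: rank ker ∂_2 − rank ∂_3 = (14 − 13) − 0 = 1, and there is no ∂_3, so H_2 = Z.

As a check, the Euler characteristic is 7 − 21 + 14 = 0, which agrees with 1 − 2 + 1 = 0.

H_0 = Z,  H_1 = Z^2,  H_2 = Z.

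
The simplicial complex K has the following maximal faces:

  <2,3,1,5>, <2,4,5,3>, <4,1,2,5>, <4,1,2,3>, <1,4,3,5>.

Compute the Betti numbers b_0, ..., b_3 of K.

Fix the vertex order 1 < 2 < 3 < 4 < 5 and write every simplex with vertices in increasing order. Then dim K = 3 and the simplices of K are:

  0-simplices (5): [1], [2], [3], [4], [5]
  1-simplices (10): [1,2], [1,3], [1,4], [1,5], [2,3], [2,4], [2,5], [3,4], [3,5], [4,5]
  2-simplices (10): [1,2,3], [1,2,4], [1,2,5], [1,3,4], [1,3,5], [1,4,5], [2,3,4], [2,3,5], [2,4,5], [3,4,5]
  3-simplices (5): [1,2,3,4], [1,2,3,5], [1,2,4,5], [1,3,4,5], [2,3,4,5]

so the chain groups are C_0 ≅ Z^5, C_1 ≅ Z^10, C_2 ≅ Z^10, C_3 ≅ Z^5.

∂_1: C_1 → C_0 sends each edge [p,q] (with p < q) to q − p.
The 5×10 boundary matrix has rank 4 and Smith normal form diag(1,1,1,1).

The boundary map ∂_2: C_2 → C_1 acts by ∂[p,q,r] = [q,r] − [p,r] + [p,q]. For instance
  ∂[1,2,5] = [2,5] − [1,5] + [1,2],
  ∂[1,2,4] = [2,4] − [1,4] + [1,2].
The resulting 10×10 matrix has rank 6, and its Smith normal form has invariant factors (1,1,1,1,1,1).

Boundary ∂_3: C_3 → C_2 sends each 3-simplex σ to the alternating sum Σ_i (−1)^i (σ with its i-th vertex removed). For instance
  ∂[1,3,4,5] = [3,4,5] − [1,4,5] + [1,3,5] − [1,3,4],
  ∂[2,3,4,5] = [3,4,5] − [2,4,5] + [2,3,5] − [2,3,4].
As a 10×5 matrix over Z this has rank 4, with invariant factors (1,1,1,1).

Now H_k = ker ∂_k / im ∂_{k+1}, so:

  H_0: rank C_0 − rank ∂_1 = 5 − 4 = 1, and the invariant factors of ∂_1 are all 1, so H_0 ≅ Z.
  H_1: rank ker ∂_1 − rank ∂_2 = (10 − 4) − 6 = 0, and the invariant factors of ∂_2 are all 1, so H_1 ≅ 0.
  H_2: rank ker ∂_2 − rank ∂_3 = (10 − 6) − 4 = 0, and the invariant factors of ∂_3 are all 1, so H_2 ≅ 0.
  H_3: rank ker ∂_3 − rank ∂_4 = (5 − 4) − 0 = 1, and there is no ∂_4, so H_3 ≅ Z.

(K is a triangulation of the 3-sphere S^3.)

Hence the Betti numbers are b_0 = 1, b_1 = 0, b_2 = 0, b_3 = 1.

b_0 = 1, b_1 = 0, b_2 = 0, b_3 = 1.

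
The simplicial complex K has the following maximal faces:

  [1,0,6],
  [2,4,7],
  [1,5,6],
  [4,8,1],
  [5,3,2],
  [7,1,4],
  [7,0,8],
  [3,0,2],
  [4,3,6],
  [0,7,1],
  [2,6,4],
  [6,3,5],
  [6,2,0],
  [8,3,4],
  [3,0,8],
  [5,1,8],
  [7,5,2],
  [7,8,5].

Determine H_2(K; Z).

H_2 = 0.

Fix the vertex order 0 < 1 < 2 < 3 < 4 < 5 < 6 < 7 < 8 and write every simplex with vertices in increasing order. Then dim K = 2 and the simplices of K are:

  0-simplices (9): [0], [1], [2], [3], [4], [5], [6], [7], [8]
  1-simplices (27): (27 of them)
  2-simplices (18): [0,1,6], [0,1,7], [0,2,3], [0,2,6], [0,3,8], [0,7,8], [1,4,7], [1,4,8], [1,5,6], [1,5,8], [2,3,5], [2,4,6], [2,4,7], [2,5,7], [3,4,6], [3,4,8], [3,5,6], [5,7,8]

so the chain groups are C_0 ≅ Z^9, C_1 ≅ Z^27, C_2 ≅ Z^18.

∂_1: C_1 → C_0 sends each edge [p,q] (with p < q) to q − p. For instance
  ∂[7,8] = [8] − [7].
The resulting 9×27 matrix has rank 8, and its Smith normal form has invariant factors (1,1,1,1,1,1,1,1).

∂_2: C_2 → C_1 maps a triangle to the signed sum of its edges. For instance
  ∂[0,7,8] = [7,8] − [0,8] + [0,7],
  ∂[0,2,6] = [2,6] − [0,6] + [0,2].
The 27×18 boundary matrix has rank 18 and Smith normal form diag(1,1,1,1,1,1,1,1,1,1,1,1,1,1,1,1,1,2).

Computing H_k = (kernel of ∂_k) / (image of ∂_{k+1}):

  H_2: rank ker ∂_2 − rank ∂_3 = (18 − 18) − 0 = 0, and there is no ∂_3, so H_2 = 0.

(K is a triangulation of the Klein bottle.)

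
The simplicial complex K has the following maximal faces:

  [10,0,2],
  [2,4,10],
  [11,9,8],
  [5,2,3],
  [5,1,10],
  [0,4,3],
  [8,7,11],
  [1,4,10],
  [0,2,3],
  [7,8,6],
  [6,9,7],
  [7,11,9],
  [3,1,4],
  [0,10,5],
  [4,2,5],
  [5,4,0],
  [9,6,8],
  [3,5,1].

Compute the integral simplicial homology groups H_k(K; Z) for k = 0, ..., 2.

K has 12 vertices, 27 edges, 18 triangles.
rank ∂_0 = 0, rank ∂_1 = 10 ⇒ b_0 = 12 − 0 − 10 = 2; all invariant factors of ∂_1 are 1 so no torsion. So H_0 ≅ Z^2.
rank ∂_1 = 10, rank ∂_2 = 17 ⇒ b_1 = 27 − 10 − 17 = 0; ∂_2 has invariant factor(s) [2] giving torsion. So H_1 ≅ Z/2.
rank ∂_2 = 17, rank ∂_3 = 0 ⇒ b_2 = 18 − 17 − 0 = 1. So H_2 ≅ Z.

H_0 ≅ Z^2,  H_1 ≅ Z/2,  H_2 ≅ Z.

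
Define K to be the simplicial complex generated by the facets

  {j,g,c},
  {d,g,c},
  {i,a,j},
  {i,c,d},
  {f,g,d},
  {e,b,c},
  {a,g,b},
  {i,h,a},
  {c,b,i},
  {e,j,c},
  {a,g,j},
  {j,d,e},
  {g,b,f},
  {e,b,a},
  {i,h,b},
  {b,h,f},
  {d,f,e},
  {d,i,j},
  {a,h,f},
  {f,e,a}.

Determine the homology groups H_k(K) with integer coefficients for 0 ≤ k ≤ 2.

Order the vertices as a < b < c < d < e < f < g < h < i < j. Listing each simplex with vertices in this order, K has dimension 2 with simplices:

  0-simplices (10): a, b, c, d, e, f, g, h, i, j
  1-simplices (30): ab, ae, af, ag, ah, ai, aj, bc, be, bf, bg, bh, bi, cd, ce, cg, ci, cj, de, df, dg, di, dj, ef, ej, fg, fh, gj, hi, ij
  2-simplices (20): abe, abg, aef, afh, agj, ahi, aij, bce, bci, bfg, bfh, bhi, cdg, cdi, cej, cgj, def, dej, dfg, dij

so the chain groups are C_0 ≅ Z^10, C_1 ≅ Z^30, C_2 ≅ Z^20.

∂_1: C_1 → C_0 maps an edge to its endpoints' difference, ∂[p,q] = q − p. For instance
  ∂di = i − d.
As a 10×30 matrix over Z this has rank 9, with invariant factors (1,1,1,1,1,1,1,1,1).

Boundary ∂_2: C_2 → C_1 sends each 2-simplex [p,q,r] to [q,r] − [p,r] + [p,q]. For instance
  ∂def = ef − df + de,
  ∂agj = gj − aj + ag.
The 30×20 boundary matrix has rank 20 and Smith normal form diag(1,1,1,1,1,1,1,1,1,1,1,1,1,1,1,1,1,1,1,2).

From H_k ≅ ker(∂_k) / im(∂_{k+1}) we obtain:

  H_0: rank C_0 − rank ∂_1 = 10 − 9 = 1, and the invariant factors of ∂_1 are all 1, so H_0 ≅ Z.
  H_1: rank ker ∂_1 − rank ∂_2 = (30 − 9) − 20 = 1, and ∂_2 has invariant factor 2 > 1, so H_1 ≅ Z ⊕ Z/2.
  H_2: rank ker ∂_2 − rank ∂_3 = (20 − 20) − 0 = 0, and there is no ∂_3, so H_2 ≅ 0.

(K is a triangulation of the Klein bottle.)

H_0 = Z,  H_1 = Z ⊕ Z/2,  H_2 = 0.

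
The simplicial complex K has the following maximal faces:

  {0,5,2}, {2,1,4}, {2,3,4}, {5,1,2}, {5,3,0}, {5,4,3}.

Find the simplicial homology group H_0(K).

H_0 = Z.

Take the total order 0 < 1 < 2 < 3 < 4 < 5 on the vertex set. Then K (dimension 2) consists of the simplices:

  0-simplices (6): [0], [1], [2], [3], [4], [5]
  1-simplices (12): [0,2], [0,3], [0,5], [1,2], [1,4], [1,5], [2,3], [2,4], [2,5], [3,4], [3,5], [4,5]
  2-simplices (6): [0,2,5], [0,3,5], [1,2,4], [1,2,5], [2,3,4], [3,4,5]

giving chain groups C_0 ≅ Z^6, C_1 ≅ Z^12, C_2 ≅ Z^6.

The boundary map ∂_1: C_1 → C_0 maps an edge to its endpoints' difference, ∂[p,q] = q − p.
As a 6×12 matrix over Z this has rank 5, with invariant factors (1,1,1,1,1).

Boundary ∂_2: C_2 → C_1 maps a triangle to the signed sum of its edges. For instance
  ∂[1,2,4] = [2,4] − [1,4] + [1,2],
  ∂[0,3,5] = [3,5] − [0,5] + [0,3].
The resulting 12×6 matrix has rank 6, and its Smith normal form has invariant factors (1,1,1,1,1,1).

Reading off H_k = ker ∂_k / im ∂_{k+1}:

  H_0: rank C_0 − rank ∂_1 = 6 − 5 = 1, and the invariant factors of ∂_1 are all 1, so H_0 ≅ Z.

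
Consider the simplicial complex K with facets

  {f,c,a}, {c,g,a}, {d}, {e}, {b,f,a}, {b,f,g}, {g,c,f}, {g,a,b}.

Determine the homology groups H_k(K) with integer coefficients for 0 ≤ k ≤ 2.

H_0 ≅ Z^3,  H_1 = 0,  H_2 ≅ Z.

Fix the vertex order a < b < c < d < e < f < g and write every simplex with vertices in increasing order. Then dim K = 2 and the simplices of K are:

  0-simplices (7): a, b, c, d, e, f, g
  1-simplices (9): ab, ac, af, ag, bf, bg, cf, cg, fg
  2-simplices (6): abf, abg, acf, acg, bfg, cfg

Hence C_0 ≅ Z^7, C_1 ≅ Z^9, C_2 ≅ Z^6.

∂_1: C_1 → C_0 is given by ∂[p,q] = [q] − [p]. For instance
  ∂cg = g − c.
The 7×9 boundary matrix has rank 4 and Smith normal form diag(1,1,1,1).

Boundary ∂_2: C_2 → C_1 acts by ∂[p,q,r] = [q,r] − [p,r] + [p,q]. For instance
  ∂cfg = fg − cg + cf,
  ∂abg = bg − ag + ab.
The 9×6 boundary matrix has rank 5 and Smith normal form diag(1,1,1,1,1).

From H_k ≅ ker(∂_k) / im(∂_{k+1}) we obtain:

  H_0: rank C_0 − rank ∂_1 = 7 − 4 = 3, and the invariant factors of ∂_1 are all 1, so H_0 ≅ Z^3.
  H_1: rank ker ∂_1 − rank ∂_2 = (9 − 4) − 5 = 0, and the invariant factors of ∂_2 are all 1, so H_1 ≅ 0.
  H_2: rank ker ∂_2 − rank ∂_3 = (6 − 5) − 0 = 1, and there is no ∂_3, so H_2 ≅ Z.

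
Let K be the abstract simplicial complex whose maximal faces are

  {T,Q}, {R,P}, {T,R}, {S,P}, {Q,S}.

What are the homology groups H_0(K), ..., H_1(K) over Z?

Order the vertices as P < Q < R < S < T. Listing each simplex with vertices in this order, K has dimension 1 with simplices:

  0-simplices (5): P, Q, R, S, T
  1-simplices (5): PR, PS, QS, QT, RT

Hence C_0 ≅ Z^5, C_1 ≅ Z^5.

∂_1: C_1 → C_0 sends each edge [p,q] (with p < q) to q − p. For instance
  ∂QS = S − Q.
The resulting 5×5 matrix has rank 4, and its Smith normal form has invariant factors (1,1,1,1).

From H_k ≅ ker(∂_k) / im(∂_{k+1}) we obtain:

  H_0: rank C_0 − rank ∂_1 = 5 − 4 = 1, and the invariant factors of ∂_1 are all 1, so H_0 ≅ Z.
  H_1: rank ker ∂_1 − rank ∂_2 = (5 − 4) − 0 = 1, and there is no ∂_2, so H_1 ≅ Z.

H_0 = Z,  H_1 = Z.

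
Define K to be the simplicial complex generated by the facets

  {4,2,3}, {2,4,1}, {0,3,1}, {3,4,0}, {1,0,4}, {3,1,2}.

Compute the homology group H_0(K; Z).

We work with the vertex ordering 0 < 1 < 2 < 3 < 4. The simplices of K, each written with vertices in increasing order, are:

  0-simplices (5): [0], [1], [2], [3], [4]
  1-simplices (9): [0,1], [0,3], [0,4], [1,2], [1,3], [1,4], [2,3], [2,4], [3,4]
  2-simplices (6): [0,1,3], [0,1,4], [0,3,4], [1,2,3], [1,2,4], [2,3,4]

so the chain groups are C_0 ≅ Z^5, C_1 ≅ Z^9, C_2 ≅ Z^6.

Boundary ∂_1: C_1 → C_0 is given by ∂[p,q] = [q] − [p]. For instance
  ∂[2,4] = [4] − [2].
This gives a 5×9 integer matrix of rank 4; reducing to Smith normal form yields diagonal entries (1,1,1,1).

The boundary map ∂_2: C_2 → C_1 maps a triangle to the signed sum of its edges. For instance
  ∂[0,1,3] = [1,3] − [0,3] + [0,1],
  ∂[2,3,4] = [3,4] − [2,4] + [2,3].
As a 9×6 matrix over Z this has rank 5, with invariant factors (1,1,1,1,1).

From H_k ≅ ker(∂_k) / im(∂_{k+1}) we obtain:

  H_0: rank C_0 − rank ∂_1 = 5 − 4 = 1, and the invariant factors of ∂_1 are all 1, so H_0 ≅ Z.

(K is a triangulation of the 2-sphere S^2.)

H_0 = Z.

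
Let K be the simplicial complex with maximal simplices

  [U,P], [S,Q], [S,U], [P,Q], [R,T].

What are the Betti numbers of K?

b_0 = 2, b_1 = 1.

Fix the vertex order P < Q < R < S < T < U and write every simplex with vertices in increasing order. Then dim K = 1 and the simplices of K are:

  0-simplices (6): P, Q, R, S, T, U
  1-simplices (5): PQ, PU, QS, RT, SU

so the chain groups are C_0 ≅ Z^6, C_1 ≅ Z^5.

∂_1: C_1 → C_0 sends each edge [p,q] (with p < q) to q − p.
This gives a 6×5 integer matrix of rank 4; reducing to Smith normal form yields diagonal entries (1,1,1,1).

Reading off H_k = ker ∂_k / im ∂_{k+1}:

  H_0: rank C_0 − rank ∂_1 = 6 − 4 = 2, and the invariant factors of ∂_1 are all 1, so H_0 ≅ Z^2.
  H_1: rank ker ∂_1 − rank ∂_2 = (5 − 4) − 0 = 1, and there is no ∂_2, so H_1 ≅ Z.

As a check, the Euler characteristic is 6 − 5 = 1, which agrees with 2 − 1 = 1.

Hence the Betti numbers are b_0 = 2, b_1 = 1.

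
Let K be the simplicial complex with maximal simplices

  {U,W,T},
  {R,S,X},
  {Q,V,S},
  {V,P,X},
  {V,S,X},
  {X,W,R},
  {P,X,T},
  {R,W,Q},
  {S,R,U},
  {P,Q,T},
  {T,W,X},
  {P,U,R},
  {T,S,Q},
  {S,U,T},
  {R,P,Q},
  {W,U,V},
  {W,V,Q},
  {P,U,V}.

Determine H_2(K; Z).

We work with the vertex ordering P < Q < R < S < T < U < V < W < X. The simplices of K, each written with vertices in increasing order, are:

  0-simplices (9): P, Q, R, S, T, U, V, W, X
  1-simplices (27): PQ, PR, PT, PU, PV, PX, QR, QS, QT, QV, QW, RS, RU, RW, RX, ST, SU, SV, SX, TU, TW, TX, UV, UW, VW, VX, WX
  2-simplices (18): PQR, PQT, PRU, PTX, PUV, PVX, QRW, QST, QSV, QVW, RSU, RSX, RWX, STU, SVX, TUW, TWX, UVW

giving chain groups C_0 ≅ Z^9, C_1 ≅ Z^27, C_2 ≅ Z^18.

∂_1: C_1 → C_0 sends each edge [p,q] (with p < q) to q − p. For instance
  ∂PX = X − P.
As a 9×27 matrix over Z this has rank 8, with invariant factors (1,1,1,1,1,1,1,1).

The boundary map ∂_2: C_2 → C_1 acts by ∂[p,q,r] = [q,r] − [p,r] + [p,q]. For instance
  ∂TWX = WX − TX + TW,
  ∂QSV = SV − QV + QS.
This gives a 27×18 integer matrix of rank 17; reducing to Smith normal form yields diagonal entries (1,1,1,1,1,1,1,1,1,1,1,1,1,1,1,1,1).

Reading off H_k = ker ∂_k / im ∂_{k+1}:

  H_2: rank ker ∂_2 − rank ∂_3 = (18 − 17) − 0 = 1, and there is no ∂_3, so H_2 = Z.

H_2 ≅ Z.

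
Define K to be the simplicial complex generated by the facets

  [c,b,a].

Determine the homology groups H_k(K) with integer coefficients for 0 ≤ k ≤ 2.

H_0 = Z,  H_1 = 0,  H_2 = 0.

Take the total order a < b < c on the vertex set. Then K (dimension 2) consists of the simplices:

  0-simplices (3): a, b, c
  1-simplices (3): ab, ac, bc
  2-simplices (1): abc

giving chain groups C_0 ≅ Z^3, C_1 ≅ Z^3, C_2 ≅ Z^1.

∂_1: C_1 → C_0 sends each edge [p,q] (with p < q) to q − p. For instance
  ∂ab = b − a.
The 3×3 boundary matrix has rank 2 and Smith normal form diag(1,1).

∂_2: C_2 → C_1 acts by ∂[p,q,r] = [q,r] − [p,r] + [p,q]. For instance
  ∂abc = bc − ac + ab.
This gives a 3×1 integer matrix of rank 1; reducing to Smith normal form yields diagonal entries (1).

From H_k ≅ ker(∂_k) / im(∂_{k+1}) we obtain:

  H_0: rank C_0 − rank ∂_1 = 3 − 2 = 1, and the invariant factors of ∂_1 are all 1, so H_0 = Z.
  H_1: rank ker ∂_1 − rank ∂_2 = (3 − 2) − 1 = 0, and the invariant factors of ∂_2 are all 1, so H_1 = 0.
  H_2: rank ker ∂_2 − rank ∂_3 = (1 − 1) − 0 = 0, and there is no ∂_3, so H_2 = 0.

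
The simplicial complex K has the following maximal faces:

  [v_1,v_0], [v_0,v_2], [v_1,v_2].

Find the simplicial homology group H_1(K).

Take the total order v_0 < v_1 < v_2 on the vertex set. Then K (dimension 1) consists of the simplices:

  0-simplices (3): [v_0], [v_1], [v_2]
  1-simplices (3): [v_0,v_1], [v_0,v_2], [v_1,v_2]

Hence C_0 ≅ Z^3, C_1 ≅ Z^3.

∂_1: C_1 → C_0 maps an edge to its endpoints' difference, ∂[p,q] = q − p. For instance
  ∂[v_0,v_1] = [v_1] − [v_0].
The 3×3 boundary matrix has rank 2 and Smith normal form diag(1,1).

Now H_k = ker ∂_k / im ∂_{k+1}, so:

  H_1: rank ker ∂_1 − rank ∂_2 = (3 − 2) − 0 = 1, and there is no ∂_2, so H_1 = Z.

H_1 ≅ Z.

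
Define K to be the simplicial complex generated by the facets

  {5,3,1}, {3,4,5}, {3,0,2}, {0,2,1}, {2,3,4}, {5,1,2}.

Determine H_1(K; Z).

We work with the vertex ordering 0 < 1 < 2 < 3 < 4 < 5. The simplices of K, each written with vertices in increasing order, are:

  0-simplices (6): [0], [1], [2], [3], [4], [5]
  1-simplices (12): [0,1], [0,2], [0,3], [1,2], [1,3], [1,5], [2,3], [2,4], [2,5], [3,4], [3,5], [4,5]
  2-simplices (6): [0,1,2], [0,2,3], [1,2,5], [1,3,5], [2,3,4], [3,4,5]

giving chain groups C_0 ≅ Z^6, C_1 ≅ Z^12, C_2 ≅ Z^6.

The boundary map ∂_1: C_1 → C_0 maps an edge to its endpoints' difference, ∂[p,q] = q − p.
The resulting 6×12 matrix has rank 5, and its Smith normal form has invariant factors (1,1,1,1,1).

Boundary ∂_2: C_2 → C_1 maps a triangle to the signed sum of its edges. For instance
  ∂[0,2,3] = [2,3] − [0,3] + [0,2],
  ∂[2,3,4] = [3,4] − [2,4] + [2,3].
As a 12×6 matrix over Z this has rank 6, with invariant factors (1,1,1,1,1,1).

Computing H_k = (kernel of ∂_k) / (image of ∂_{k+1}):

  H_1: rank ker ∂_1 − rank ∂_2 = (12 − 5) − 6 = 1, and the invariant factors of ∂_2 are all 1, so H_1 = Z.

(K is a triangulation of the cylinder S^1 x I.)

H_1 ≅ Z.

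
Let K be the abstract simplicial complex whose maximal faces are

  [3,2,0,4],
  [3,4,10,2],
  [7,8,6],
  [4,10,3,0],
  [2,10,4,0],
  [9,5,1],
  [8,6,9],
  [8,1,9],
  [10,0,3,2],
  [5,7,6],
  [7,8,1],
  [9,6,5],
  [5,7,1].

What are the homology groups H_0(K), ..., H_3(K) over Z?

H_0 ≅ Z^2,  H_1 = 0,  H_2 ≅ Z,  H_3 ≅ Z.

K has 11 vertices, 22 edges, 18 triangles, 5 3-simplices.
rank ∂_0 = 0, rank ∂_1 = 9 ⇒ b_0 = 11 − 0 − 9 = 2; all invariant factors of ∂_1 are 1 so no torsion. So H_0 = Z^2.
rank ∂_1 = 9, rank ∂_2 = 13 ⇒ b_1 = 22 − 9 − 13 = 0; all invariant factors of ∂_2 are 1 so no torsion. So H_1 = 0.
rank ∂_2 = 13, rank ∂_3 = 4 ⇒ b_2 = 18 − 13 − 4 = 1; all invariant factors of ∂_3 are 1 so no torsion. So H_2 = Z.
rank ∂_3 = 4, rank ∂_4 = 0 ⇒ b_3 = 5 − 4 − 0 = 1. So H_3 = Z.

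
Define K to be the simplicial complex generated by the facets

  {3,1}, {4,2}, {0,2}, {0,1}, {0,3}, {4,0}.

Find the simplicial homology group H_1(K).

Take the total order 0 < 1 < 2 < 3 < 4 on the vertex set. Then K (dimension 1) consists of the simplices:

  0-simplices (5): [0], [1], [2], [3], [4]
  1-simplices (6): [0,1], [0,2], [0,3], [0,4], [1,3], [2,4]

Hence C_0 ≅ Z^5, C_1 ≅ Z^6.

The boundary map ∂_1: C_1 → C_0 sends each edge [p,q] (with p < q) to q − p. For instance
  ∂[1,3] = [3] − [1].
This gives a 5×6 integer matrix of rank 4; reducing to Smith normal form yields diagonal entries (1,1,1,1).

From H_k ≅ ker(∂_k) / im(∂_{k+1}) we obtain:

  H_1: rank ker ∂_1 − rank ∂_2 = (6 − 4) − 0 = 2, and there is no ∂_2, so H_1 ≅ Z^2.

H_1 = Z^2.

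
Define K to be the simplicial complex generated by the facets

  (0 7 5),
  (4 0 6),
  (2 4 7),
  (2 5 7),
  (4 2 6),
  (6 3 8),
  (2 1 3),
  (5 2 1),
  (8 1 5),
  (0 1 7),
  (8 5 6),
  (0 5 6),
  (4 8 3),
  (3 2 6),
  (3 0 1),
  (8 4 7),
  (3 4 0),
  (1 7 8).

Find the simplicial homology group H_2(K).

We work with the vertex ordering 0 < 1 < 2 < 3 < 4 < 5 < 6 < 7 < 8. The simplices of K, each written with vertices in increasing order, are:

  0-simplices (9): [0], [1], [2], [3], [4], [5], [6], [7], [8]
  1-simplices (27): (27 of them)
  2-simplices (18): [0,1,3], [0,1,7], [0,3,4], [0,4,6], [0,5,6], [0,5,7], [1,2,3], [1,2,5], [1,5,8], [1,7,8], [2,3,6], [2,4,6], [2,4,7], [2,5,7], [3,4,8], [3,6,8], [4,7,8], [5,6,8]

Hence C_0 ≅ Z^9, C_1 ≅ Z^27, C_2 ≅ Z^18.

The boundary map ∂_1: C_1 → C_0 is given by ∂[p,q] = [q] − [p].
As a 9×27 matrix over Z this has rank 8, with invariant factors (1,1,1,1,1,1,1,1).

∂_2: C_2 → C_1 sends each 2-simplex [p,q,r] to [q,r] − [p,r] + [p,q]. For instance
  ∂[0,3,4] = [3,4] − [0,4] + [0,3],
  ∂[4,7,8] = [7,8] − [4,8] + [4,7].
The resulting 27×18 matrix has rank 18, and its Smith normal form has invariant factors (1,1,1,1,1,1,1,1,1,1,1,1,1,1,1,1,1,2).

Computing H_k = (kernel of ∂_k) / (image of ∂_{k+1}):

  H_2: rank ker ∂_2 − rank ∂_3 = (18 − 18) − 0 = 0, and there is no ∂_3, so H_2 = 0.

H_2 = 0.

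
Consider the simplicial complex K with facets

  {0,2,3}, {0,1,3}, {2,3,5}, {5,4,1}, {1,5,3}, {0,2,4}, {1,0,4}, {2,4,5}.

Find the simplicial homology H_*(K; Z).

H_0 = Z,  H_1 = 0,  H_2 = Z.

Fix the vertex order 0 < 1 < 2 < 3 < 4 < 5 and write every simplex with vertices in increasing order. Then dim K = 2 and the simplices of K are:

  0-simplices (6): [0], [1], [2], [3], [4], [5]
  1-simplices (12): [0,1], [0,2], [0,3], [0,4], [1,3], [1,4], [1,5], [2,3], [2,4], [2,5], [3,5], [4,5]
  2-simplices (8): [0,1,3], [0,1,4], [0,2,3], [0,2,4], [1,3,5], [1,4,5], [2,3,5], [2,4,5]

giving chain groups C_0 ≅ Z^6, C_1 ≅ Z^12, C_2 ≅ Z^8.

Boundary ∂_1: C_1 → C_0 maps an edge to its endpoints' difference, ∂[p,q] = q − p. For instance
  ∂[4,5] = [5] − [4].
The 6×12 boundary matrix has rank 5 and Smith normal form diag(1,1,1,1,1).

Boundary ∂_2: C_2 → C_1 maps a triangle to the signed sum of its edges. For instance
  ∂[0,1,4] = [1,4] − [0,4] + [0,1],
  ∂[2,4,5] = [4,5] − [2,5] + [2,4].
As a 12×8 matrix over Z this has rank 7, with invariant factors (1,1,1,1,1,1,1).

Now H_k = ker ∂_k / im ∂_{k+1}, so:

  H_0: rank C_0 − rank ∂_1 = 6 − 5 = 1, and the invariant factors of ∂_1 are all 1, so H_0 = Z.
  H_1: rank ker ∂_1 − rank ∂_2 = (12 − 5) − 7 = 0, and the invariant factors of ∂_2 are all 1, so H_1 = 0.
  H_2: rank ker ∂_2 − rank ∂_3 = (8 − 7) − 0 = 1, and there is no ∂_3, so H_2 = Z.

(K is a triangulation of the 2-sphere S^2.)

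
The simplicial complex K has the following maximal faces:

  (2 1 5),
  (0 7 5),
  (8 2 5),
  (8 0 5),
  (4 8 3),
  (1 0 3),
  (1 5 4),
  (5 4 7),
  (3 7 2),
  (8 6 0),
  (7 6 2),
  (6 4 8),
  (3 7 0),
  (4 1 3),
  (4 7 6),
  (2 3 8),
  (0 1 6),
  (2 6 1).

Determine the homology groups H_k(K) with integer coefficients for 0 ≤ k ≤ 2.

We work with the vertex ordering 0 < 1 < 2 < 3 < 4 < 5 < 6 < 7 < 8. The simplices of K, each written with vertices in increasing order, are:

  0-simplices (9): [0], [1], [2], [3], [4], [5], [6], [7], [8]
  1-simplices (27): (27 of them)
  2-simplices (18): [0,1,3], [0,1,6], [0,3,7], [0,5,7], [0,5,8], [0,6,8], [1,2,5], [1,2,6], [1,3,4], [1,4,5], [2,3,7], [2,3,8], [2,5,8], [2,6,7], [3,4,8], [4,5,7], [4,6,7], [4,6,8]

giving chain groups C_0 ≅ Z^9, C_1 ≅ Z^27, C_2 ≅ Z^18.

Boundary ∂_1: C_1 → C_0 is given by ∂[p,q] = [q] − [p].
As a 9×27 matrix over Z this has rank 8, with invariant factors (1,1,1,1,1,1,1,1).

∂_2: C_2 → C_1 sends each 2-simplex [p,q,r] to [q,r] − [p,r] + [p,q]. For instance
  ∂[0,5,8] = [5,8] − [0,8] + [0,5],
  ∂[2,3,7] = [3,7] − [2,7] + [2,3].
The resulting 27×18 matrix has rank 17, and its Smith normal form has invariant factors (1,1,1,1,1,1,1,1,1,1,1,1,1,1,1,1,1).

Computing H_k = (kernel of ∂_k) / (image of ∂_{k+1}):

  H_0: rank C_0 − rank ∂_1 = 9 − 8 = 1, and the invariant factors of ∂_1 are all 1, so H_0 ≅ Z.
  H_1: rank ker ∂_1 − rank ∂_2 = (27 − 8) − 17 = 2, and the invariant factors of ∂_2 are all 1, so H_1 ≅ Z^2.
  H_2: rank ker ∂_2 − rank ∂_3 = (18 − 17) − 0 = 1, and there is no ∂_3, so H_2 ≅ Z.

(K is a triangulation of the torus T^2.)

H_0 ≅ Z,  H_1 ≅ Z^2,  H_2 ≅ Z.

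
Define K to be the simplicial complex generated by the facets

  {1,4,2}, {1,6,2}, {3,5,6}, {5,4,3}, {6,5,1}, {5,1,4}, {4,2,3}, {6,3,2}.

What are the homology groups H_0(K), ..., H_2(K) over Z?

H_0 ≅ Z,  H_1 = 0,  H_2 ≅ Z.

Take the total order 1 < 2 < 3 < 4 < 5 < 6 on the vertex set. Then K (dimension 2) consists of the simplices:

  0-simplices (6): [1], [2], [3], [4], [5], [6]
  1-simplices (12): [1,2], [1,4], [1,5], [1,6], [2,3], [2,4], [2,6], [3,4], [3,5], [3,6], [4,5], [5,6]
  2-simplices (8): [1,2,4], [1,2,6], [1,4,5], [1,5,6], [2,3,4], [2,3,6], [3,4,5], [3,5,6]

so the chain groups are C_0 ≅ Z^6, C_1 ≅ Z^12, C_2 ≅ Z^8.

The boundary map ∂_1: C_1 → C_0 maps an edge to its endpoints' difference, ∂[p,q] = q − p. For instance
  ∂[4,5] = [5] − [4].
As a 6×12 matrix over Z this has rank 5, with invariant factors (1,1,1,1,1).

Boundary ∂_2: C_2 → C_1 sends each 2-simplex [p,q,r] to [q,r] − [p,r] + [p,q]. For instance
  ∂[3,4,5] = [4,5] − [3,5] + [3,4],
  ∂[2,3,4] = [3,4] − [2,4] + [2,3].
This gives a 12×8 integer matrix of rank 7; reducing to Smith normal form yields diagonal entries (1,1,1,1,1,1,1).

Now H_k = ker ∂_k / im ∂_{k+1}, so:

  H_0: rank C_0 − rank ∂_1 = 6 − 5 = 1, and the invariant factors of ∂_1 are all 1, so H_0 ≅ Z.
  H_1: rank ker ∂_1 − rank ∂_2 = (12 − 5) − 7 = 0, and the invariant factors of ∂_2 are all 1, so H_1 ≅ 0.
  H_2: rank ker ∂_2 − rank ∂_3 = (8 − 7) − 0 = 1, and there is no ∂_3, so H_2 ≅ Z.

As a check, the Euler characteristic is 6 − 12 + 8 = 2, which agrees with 1 − 0 + 1 = 2.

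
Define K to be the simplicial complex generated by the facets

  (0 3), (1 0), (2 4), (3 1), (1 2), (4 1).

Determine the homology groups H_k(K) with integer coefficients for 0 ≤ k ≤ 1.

Take the total order 0 < 1 < 2 < 3 < 4 on the vertex set. Then K (dimension 1) consists of the simplices:

  0-simplices (5): [0], [1], [2], [3], [4]
  1-simplices (6): [0,1], [0,3], [1,2], [1,3], [1,4], [2,4]

Hence C_0 ≅ Z^5, C_1 ≅ Z^6.

∂_1: C_1 → C_0 maps an edge to its endpoints' difference, ∂[p,q] = q − p. For instance
  ∂[1,3] = [3] − [1].
This gives a 5×6 integer matrix of rank 4; reducing to Smith normal form yields diagonal entries (1,1,1,1).

Now H_k = ker ∂_k / im ∂_{k+1}, so:

  H_0: rank C_0 − rank ∂_1 = 5 − 4 = 1, and the invariant factors of ∂_1 are all 1, so H_0 ≅ Z.
  H_1: rank ker ∂_1 − rank ∂_2 = (6 − 4) − 0 = 2, and there is no ∂_2, so H_1 ≅ Z^2.

As a check, the Euler characteristic is 5 − 6 = -1, which agrees with 1 − 2 = -1.

H_0 = Z,  H_1 = Z^2.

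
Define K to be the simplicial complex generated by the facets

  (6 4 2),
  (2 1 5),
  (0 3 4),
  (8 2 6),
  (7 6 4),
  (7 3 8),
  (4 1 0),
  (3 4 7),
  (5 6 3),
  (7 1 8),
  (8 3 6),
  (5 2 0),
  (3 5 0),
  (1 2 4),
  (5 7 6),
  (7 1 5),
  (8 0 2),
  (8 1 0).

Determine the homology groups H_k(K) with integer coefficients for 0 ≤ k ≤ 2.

Fix the vertex order 0 < 1 < 2 < 3 < 4 < 5 < 6 < 7 < 8 and write every simplex with vertices in increasing order. Then dim K = 2 and the simplices of K are:

  0-simplices (9): [0], [1], [2], [3], [4], [5], [6], [7], [8]
  1-simplices (27): (27 of them)
  2-simplices (18): [0,1,4], [0,1,8], [0,2,5], [0,2,8], [0,3,4], [0,3,5], [1,2,4], [1,2,5], [1,5,7], [1,7,8], [2,4,6], [2,6,8], [3,4,7], [3,5,6], [3,6,8], [3,7,8], [4,6,7], [5,6,7]

Hence C_0 ≅ Z^9, C_1 ≅ Z^27, C_2 ≅ Z^18.

Boundary ∂_1: C_1 → C_0 sends each edge [p,q] (with p < q) to q − p.
This gives a 9×27 integer matrix of rank 8; reducing to Smith normal form yields diagonal entries (1,1,1,1,1,1,1,1).

Boundary ∂_2: C_2 → C_1 acts by ∂[p,q,r] = [q,r] − [p,r] + [p,q]. For instance
  ∂[0,2,5] = [2,5] − [0,5] + [0,2],
  ∂[3,7,8] = [7,8] − [3,8] + [3,7].
This gives a 27×18 integer matrix of rank 18; reducing to Smith normal form yields diagonal entries (1,1,1,1,1,1,1,1,1,1,1,1,1,1,1,1,1,2).

Computing H_k = (kernel of ∂_k) / (image of ∂_{k+1}):

  H_0: rank C_0 − rank ∂_1 = 9 − 8 = 1, and the invariant factors of ∂_1 are all 1, so H_0 = Z.
  H_1: rank ker ∂_1 − rank ∂_2 = (27 − 8) − 18 = 1, and ∂_2 has invariant factor 2 > 1, so H_1 = Z ⊕ Z/2.
  H_2: rank ker ∂_2 − rank ∂_3 = (18 − 18) − 0 = 0, and there is no ∂_3, so H_2 = 0.

As a check, the Euler characteristic is 9 − 27 + 18 = 0, which agrees with 1 − 1 + 0 = 0.

H_0 = Z,  H_1 = Z ⊕ Z/2,  H_2 = 0.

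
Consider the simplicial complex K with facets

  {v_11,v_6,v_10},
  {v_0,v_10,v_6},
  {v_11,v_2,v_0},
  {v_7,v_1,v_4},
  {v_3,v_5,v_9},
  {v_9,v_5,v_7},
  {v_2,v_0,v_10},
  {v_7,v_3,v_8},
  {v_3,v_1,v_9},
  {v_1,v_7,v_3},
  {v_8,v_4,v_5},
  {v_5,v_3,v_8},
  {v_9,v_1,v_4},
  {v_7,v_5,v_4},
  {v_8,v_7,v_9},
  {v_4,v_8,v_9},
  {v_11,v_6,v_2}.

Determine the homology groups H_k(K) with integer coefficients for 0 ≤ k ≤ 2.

H_0 = Z^2,  H_1 = Z ⊕ Z/2,  H_2 = 0.

K has 12 vertices, 28 edges, 17 triangles.
rank ∂_0 = 0, rank ∂_1 = 10 ⇒ b_0 = 12 − 0 − 10 = 2; all invariant factors of ∂_1 are 1 so no torsion. So H_0 = Z^2.
rank ∂_1 = 10, rank ∂_2 = 17 ⇒ b_1 = 28 − 10 − 17 = 1; ∂_2 has invariant factor(s) [2] giving torsion. So H_1 = Z ⊕ Z/2.
rank ∂_2 = 17, rank ∂_3 = 0 ⇒ b_2 = 17 − 17 − 0 = 0. So H_2 = 0.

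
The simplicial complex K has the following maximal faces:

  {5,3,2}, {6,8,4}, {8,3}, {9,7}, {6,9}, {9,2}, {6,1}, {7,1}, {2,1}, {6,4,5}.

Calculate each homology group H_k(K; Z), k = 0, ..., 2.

K has 9 vertices, 15 edges, 3 triangles.
rank ∂_0 = 0, rank ∂_1 = 8 ⇒ b_0 = 9 − 0 − 8 = 1; all invariant factors of ∂_1 are 1 so no torsion. So H_0 = Z.
rank ∂_1 = 8, rank ∂_2 = 3 ⇒ b_1 = 15 − 8 − 3 = 4; all invariant factors of ∂_2 are 1 so no torsion. So H_1 = Z^4.
rank ∂_2 = 3, rank ∂_3 = 0 ⇒ b_2 = 3 − 3 − 0 = 0. So H_2 = 0.

H_0 = Z,  H_1 = Z^4,  H_2 = 0.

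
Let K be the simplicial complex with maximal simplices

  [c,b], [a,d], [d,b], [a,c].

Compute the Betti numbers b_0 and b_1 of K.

b_0 = 1, b_1 = 1.

We work with the vertex ordering a < b < c < d. The simplices of K, each written with vertices in increasing order, are:

  0-simplices (4): a, b, c, d
  1-simplices (4): ac, ad, bc, bd

Hence C_0 ≅ Z^4, C_1 ≅ Z^4.

The boundary map ∂_1: C_1 → C_0 maps an edge to its endpoints' difference, ∂[p,q] = q − p.
The 4×4 boundary matrix has rank 3 and Smith normal form diag(1,1,1).

Now H_k = ker ∂_k / im ∂_{k+1}, so:

  H_0: rank C_0 − rank ∂_1 = 4 − 3 = 1, and the invariant factors of ∂_1 are all 1, so H_0 ≅ Z.
  H_1: rank ker ∂_1 − rank ∂_2 = (4 − 3) − 0 = 1, and there is no ∂_2, so H_1 ≅ Z.

As a check, the Euler characteristic is 4 − 4 = 0, which agrees with 1 − 1 = 0.

Hence the Betti numbers are b_0 = 1, b_1 = 1.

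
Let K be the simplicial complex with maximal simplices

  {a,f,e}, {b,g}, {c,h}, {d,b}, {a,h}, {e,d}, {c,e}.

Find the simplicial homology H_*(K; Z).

H_0 = Z,  H_1 = Z,  H_2 = 0.

Order the vertices as a < b < c < d < e < f < g < h. Listing each simplex with vertices in this order, K has dimension 2 with simplices:

  0-simplices (8): a, b, c, d, e, f, g, h
  1-simplices (9): ae, af, ah, bd, bg, ce, ch, de, ef
  2-simplices (1): aef

Hence C_0 ≅ Z^8, C_1 ≅ Z^9, C_2 ≅ Z^1.

∂_1: C_1 → C_0 is given by ∂[p,q] = [q] − [p].
As a 8×9 matrix over Z this has rank 7, with invariant factors (1,1,1,1,1,1,1).

Boundary ∂_2: C_2 → C_1 maps a triangle to the signed sum of its edges. For instance
  ∂aef = ef − af + ae.
As a 9×1 matrix over Z this has rank 1, with invariant factors (1).

Computing H_k = (kernel of ∂_k) / (image of ∂_{k+1}):

  H_0: rank C_0 − rank ∂_1 = 8 − 7 = 1, and the invariant factors of ∂_1 are all 1, so H_0 ≅ Z.
  H_1: rank ker ∂_1 − rank ∂_2 = (9 − 7) − 1 = 1, and the invariant factors of ∂_2 are all 1, so H_1 ≅ Z.
  H_2: rank ker ∂_2 − rank ∂_3 = (1 − 1) − 0 = 0, and there is no ∂_3, so H_2 ≅ 0.

As a check, the Euler characteristic is 8 − 9 + 1 = 0, which agrees with 1 − 1 + 0 = 0.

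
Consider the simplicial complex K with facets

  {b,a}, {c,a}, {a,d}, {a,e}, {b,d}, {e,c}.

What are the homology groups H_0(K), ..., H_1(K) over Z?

K has 5 vertices, 6 edges.
rank ∂_0 = 0, rank ∂_1 = 4 ⇒ b_0 = 5 − 0 − 4 = 1; all invariant factors of ∂_1 are 1 so no torsion. So H_0 ≅ Z.
rank ∂_1 = 4, rank ∂_2 = 0 ⇒ b_1 = 6 − 4 − 0 = 2. So H_1 ≅ Z^2.

H_0 ≅ Z,  H_1 ≅ Z^2.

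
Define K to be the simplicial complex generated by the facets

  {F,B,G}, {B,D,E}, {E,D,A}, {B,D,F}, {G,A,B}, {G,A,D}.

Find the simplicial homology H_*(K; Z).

H_0 ≅ Z,  H_1 ≅ Z,  H_2 = 0.

Fix the vertex order A < B < D < E < F < G and write every simplex with vertices in increasing order. Then dim K = 2 and the simplices of K are:

  0-simplices (6): A, B, D, E, F, G
  1-simplices (12): AB, AD, AE, AG, BD, BE, BF, BG, DE, DF, DG, FG
  2-simplices (6): ABG, ADE, ADG, BDE, BDF, BFG

so the chain groups are C_0 ≅ Z^6, C_1 ≅ Z^12, C_2 ≅ Z^6.

Boundary ∂_1: C_1 → C_0 is given by ∂[p,q] = [q] − [p].
The resulting 6×12 matrix has rank 5, and its Smith normal form has invariant factors (1,1,1,1,1).

Boundary ∂_2: C_2 → C_1 sends each 2-simplex [p,q,r] to [q,r] − [p,r] + [p,q]. For instance
  ∂ADG = DG − AG + AD,
  ∂BDE = DE − BE + BD.
The resulting 12×6 matrix has rank 6, and its Smith normal form has invariant factors (1,1,1,1,1,1).

Computing H_k = (kernel of ∂_k) / (image of ∂_{k+1}):

  H_0: rank C_0 − rank ∂_1 = 6 − 5 = 1, and the invariant factors of ∂_1 are all 1, so H_0 ≅ Z.
  H_1: rank ker ∂_1 − rank ∂_2 = (12 − 5) − 6 = 1, and the invariant factors of ∂_2 are all 1, so H_1 ≅ Z.
  H_2: rank ker ∂_2 − rank ∂_3 = (6 − 6) − 0 = 0, and there is no ∂_3, so H_2 ≅ 0.

(K is a triangulation of the cylinder S^1 x I.)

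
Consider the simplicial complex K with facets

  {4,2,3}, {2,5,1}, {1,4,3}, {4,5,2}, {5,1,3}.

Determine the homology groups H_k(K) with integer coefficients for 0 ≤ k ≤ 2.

H_0 ≅ Z,  H_1 ≅ Z,  H_2 = 0.

We work with the vertex ordering 1 < 2 < 3 < 4 < 5. The simplices of K, each written with vertices in increasing order, are:

  0-simplices (5): [1], [2], [3], [4], [5]
  1-simplices (10): [1,2], [1,3], [1,4], [1,5], [2,3], [2,4], [2,5], [3,4], [3,5], [4,5]
  2-simplices (5): [1,2,5], [1,3,4], [1,3,5], [2,3,4], [2,4,5]

so the chain groups are C_0 ≅ Z^5, C_1 ≅ Z^10, C_2 ≅ Z^5.

Boundary ∂_1: C_1 → C_0 maps an edge to its endpoints' difference, ∂[p,q] = q − p. For instance
  ∂[1,5] = [5] − [1].
The resulting 5×10 matrix has rank 4, and its Smith normal form has invariant factors (1,1,1,1).

Boundary ∂_2: C_2 → C_1 acts by ∂[p,q,r] = [q,r] − [p,r] + [p,q]. For instance
  ∂[2,4,5] = [4,5] − [2,5] + [2,4],
  ∂[1,3,5] = [3,5] − [1,5] + [1,3].
The resulting 10×5 matrix has rank 5, and its Smith normal form has invariant factors (1,1,1,1,1).

From H_k ≅ ker(∂_k) / im(∂_{k+1}) we obtain:

  H_0: rank C_0 − rank ∂_1 = 5 − 4 = 1, and the invariant factors of ∂_1 are all 1, so H_0 = Z.
  H_1: rank ker ∂_1 − rank ∂_2 = (10 − 4) − 5 = 1, and the invariant factors of ∂_2 are all 1, so H_1 = Z.
  H_2: rank ker ∂_2 − rank ∂_3 = (5 − 5) − 0 = 0, and there is no ∂_3, so H_2 = 0.

(K is a triangulation of the Möbius band.)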